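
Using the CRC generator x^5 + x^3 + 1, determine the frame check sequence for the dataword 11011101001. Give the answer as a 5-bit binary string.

Append 5 zeros: 1101110100100000. Divide by 101001 (XOR where the leading bit is 1):
  pos 0: 110111 XOR 101001 = 011110
  pos 1: 111100 XOR 101001 = 010101
  pos 2: 101011 XOR 101001 = 000010
  pos 6: 100010 XOR 101001 = 001011
  pos 8: 101100 XOR 101001 = 000101
Remainder (last 5 bits) = 10100. This is the CRC / FCS.

10100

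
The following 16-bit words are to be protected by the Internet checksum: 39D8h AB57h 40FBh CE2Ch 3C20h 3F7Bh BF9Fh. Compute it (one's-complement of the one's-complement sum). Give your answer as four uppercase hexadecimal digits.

D06C

One's-complement addition (fold any carry out of bit 15 back into bit 0):
  0x39D8 + 0xAB57 = 0x0E52F
  0xE52F + 0x40FB = 0x1262A → wrap carry → 0x262B
  0x262B + 0xCE2C = 0x0F457
  0xF457 + 0x3C20 = 0x13077 → wrap carry → 0x3078
  0x3078 + 0x3F7B = 0x06FF3
  0x6FF3 + 0xBF9F = 0x12F92 → wrap carry → 0x2F93
One's-complement sum = 0x2F93.
Checksum = ~0x2F93 & 0xFFFF = 0xD06C.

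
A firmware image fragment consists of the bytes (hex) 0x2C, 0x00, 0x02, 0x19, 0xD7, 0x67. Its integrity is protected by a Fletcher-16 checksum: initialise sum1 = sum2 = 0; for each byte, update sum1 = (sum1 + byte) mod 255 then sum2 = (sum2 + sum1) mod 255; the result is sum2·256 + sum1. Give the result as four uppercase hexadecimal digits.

7386

Running sums (mod 255):
  after byte 0 (0x2C): sum1=44, sum2=44
  after byte 1 (0x00): sum1=44, sum2=88
  after byte 2 (0x02): sum1=46, sum2=134
  after byte 3 (0x19): sum1=71, sum2=205
  after byte 4 (0xD7): sum1=31, sum2=236
  after byte 5 (0x67): sum1=134, sum2=115
Checksum = sum2·256 + sum1 = 115·256 + 134 = 29574 = 0x7386.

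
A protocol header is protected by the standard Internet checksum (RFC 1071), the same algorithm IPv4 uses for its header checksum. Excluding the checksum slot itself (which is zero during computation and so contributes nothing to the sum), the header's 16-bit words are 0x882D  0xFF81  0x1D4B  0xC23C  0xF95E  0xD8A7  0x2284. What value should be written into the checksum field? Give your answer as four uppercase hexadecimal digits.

One's-complement addition (fold any carry out of bit 15 back into bit 0):
  0x882D + 0xFF81 = 0x187AE → wrap carry → 0x87AF
  0x87AF + 0x1D4B = 0x0A4FA
  0xA4FA + 0xC23C = 0x16736 → wrap carry → 0x6737
  0x6737 + 0xF95E = 0x16095 → wrap carry → 0x6096
  0x6096 + 0xD8A7 = 0x1393D → wrap carry → 0x393E
  0x393E + 0x2284 = 0x05BC2
One's-complement sum = 0x5BC2.
Checksum = ~0x5BC2 & 0xFFFF = 0xA43D.

A43D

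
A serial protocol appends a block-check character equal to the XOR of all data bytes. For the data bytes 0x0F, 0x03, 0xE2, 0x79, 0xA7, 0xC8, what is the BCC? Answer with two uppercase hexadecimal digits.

F8

XOR the bytes together:
  start with 0x0F
  0x0F ⊕ 0x03 = 0x0C
  0x0C ⊕ 0xE2 = 0xEE
  0xEE ⊕ 0x79 = 0x97
  0x97 ⊕ 0xA7 = 0x30
  0x30 ⊕ 0xC8 = 0xF8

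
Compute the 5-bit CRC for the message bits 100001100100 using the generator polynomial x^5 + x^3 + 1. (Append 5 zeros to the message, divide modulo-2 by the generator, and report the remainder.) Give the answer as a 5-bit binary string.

11101

Append 5 zeros: 10000110010000000. Divide by 101001 (XOR where the leading bit is 1):
  pos 0: 100001 XOR 101001 = 001000
  pos 2: 100010 XOR 101001 = 001011
  pos 4: 101101 XOR 101001 = 000100
  pos 7: 100000 XOR 101001 = 001001
  pos 9: 100100 XOR 101001 = 001101
  pos 11: 110100 XOR 101001 = 011101
Remainder (last 5 bits) = 11101. This is the CRC / FCS.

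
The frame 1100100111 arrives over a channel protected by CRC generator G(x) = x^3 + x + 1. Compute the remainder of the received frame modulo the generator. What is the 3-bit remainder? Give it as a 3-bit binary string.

110

Modulo-2 division of 1100100111 by 1011:
  pos 0: 1100 XOR 1011 = 0111
  pos 1: 1111 XOR 1011 = 0100
  pos 2: 1000 XOR 1011 = 0011
  pos 4: 1101 XOR 1011 = 0110
  pos 5: 1101 XOR 1011 = 0110
  pos 6: 1101 XOR 1011 = 0110
Remainder = 110 (nonzero — an error is detected).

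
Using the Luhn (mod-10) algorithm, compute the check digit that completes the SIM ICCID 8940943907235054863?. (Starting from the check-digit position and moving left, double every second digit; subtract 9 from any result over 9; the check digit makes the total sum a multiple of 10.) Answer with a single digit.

9

Partial digits right→left: 3 6 8 4 5 0 5 3 2 7 0 9 3 4 9 0 4 9 8
Double every second digit counting from the check-digit position (so the 1st, 3rd, 5th, ... of the partial from the right).
  doubled (with −9 where >9): 6 7 1 1 4 0 6 9 8 7 → sum 49
  kept as-is: 6 4 0 3 7 9 4 0 9 → sum 42
Total = 49 + 42 = 91.
Check digit = (10 − (91 mod 10)) mod 10 = 9.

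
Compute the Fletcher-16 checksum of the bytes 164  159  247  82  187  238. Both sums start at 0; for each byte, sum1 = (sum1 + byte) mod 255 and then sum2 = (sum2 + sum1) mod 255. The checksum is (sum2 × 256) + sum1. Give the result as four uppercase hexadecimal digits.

Running sums (mod 255):
  after byte 0 (164): sum1=164, sum2=164
  after byte 1 (159): sum1=68, sum2=232
  after byte 2 (247): sum1=60, sum2=37
  after byte 3 (82): sum1=142, sum2=179
  after byte 4 (187): sum1=74, sum2=253
  after byte 5 (238): sum1=57, sum2=55
Checksum = sum2·256 + sum1 = 55·256 + 57 = 14137 = 0x3739.

3739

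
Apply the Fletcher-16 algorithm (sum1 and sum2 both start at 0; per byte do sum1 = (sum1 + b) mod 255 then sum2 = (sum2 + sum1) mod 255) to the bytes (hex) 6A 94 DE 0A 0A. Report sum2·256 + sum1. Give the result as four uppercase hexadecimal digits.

21F1

Running sums (mod 255):
  after byte 0 (6A): sum1=106, sum2=106
  after byte 1 (94): sum1=254, sum2=105
  after byte 2 (DE): sum1=221, sum2=71
  after byte 3 (0A): sum1=231, sum2=47
  after byte 4 (0A): sum1=241, sum2=33
Checksum = sum2·256 + sum1 = 33·256 + 241 = 8689 = 0x21F1.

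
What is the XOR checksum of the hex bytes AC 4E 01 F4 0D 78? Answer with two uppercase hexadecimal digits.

62

XOR the bytes together:
  start with 0xAC
  0xAC ⊕ 0x4E = 0xE2
  0xE2 ⊕ 0x01 = 0xE3
  0xE3 ⊕ 0xF4 = 0x17
  0x17 ⊕ 0x0D = 0x1A
  0x1A ⊕ 0x78 = 0x62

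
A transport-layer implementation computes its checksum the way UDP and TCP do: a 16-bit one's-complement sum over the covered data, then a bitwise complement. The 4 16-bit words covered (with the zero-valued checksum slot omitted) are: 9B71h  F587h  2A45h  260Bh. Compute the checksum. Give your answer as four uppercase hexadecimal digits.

One's-complement addition (fold any carry out of bit 15 back into bit 0):
  0x9B71 + 0xF587 = 0x190F8 → wrap carry → 0x90F9
  0x90F9 + 0x2A45 = 0x0BB3E
  0xBB3E + 0x260B = 0x0E149
One's-complement sum = 0xE149.
Checksum = ~0xE149 & 0xFFFF = 0x1EB6.

1EB6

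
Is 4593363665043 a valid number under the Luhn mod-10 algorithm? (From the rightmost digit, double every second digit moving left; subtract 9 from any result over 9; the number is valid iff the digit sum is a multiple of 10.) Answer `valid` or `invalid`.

From the right, keep odd positions and double even positions (subtract 9 from any doubled value over 9):
  doubled (positions 2,4,...): 8 1 3 3 6 1 → sum 22
  kept (positions 1,3,...): 3 0 6 3 3 9 4 → sum 28
Total = 50.
50 mod 10 = 0, so the number is valid.

valid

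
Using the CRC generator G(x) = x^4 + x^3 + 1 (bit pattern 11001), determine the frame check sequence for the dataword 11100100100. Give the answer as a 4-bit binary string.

Append 4 zeros: 111001001000000. Divide by 11001 (XOR where the leading bit is 1):
  pos 0: 11100 XOR 11001 = 00101
  pos 2: 10110 XOR 11001 = 01111
  pos 3: 11110 XOR 11001 = 00111
  pos 5: 11110 XOR 11001 = 00111
  pos 7: 11100 XOR 11001 = 00101
  pos 9: 10100 XOR 11001 = 01101
  pos 10: 11010 XOR 11001 = 00011
Remainder (last 4 bits) = 0011. This is the CRC / FCS.

0011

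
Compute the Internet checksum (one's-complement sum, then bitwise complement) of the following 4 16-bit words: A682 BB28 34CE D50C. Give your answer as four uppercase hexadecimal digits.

One's-complement addition (fold any carry out of bit 15 back into bit 0):
  0xA682 + 0xBB28 = 0x161AA → wrap carry → 0x61AB
  0x61AB + 0x34CE = 0x09679
  0x9679 + 0xD50C = 0x16B85 → wrap carry → 0x6B86
One's-complement sum = 0x6B86.
Checksum = ~0x6B86 & 0xFFFF = 0x9479.

9479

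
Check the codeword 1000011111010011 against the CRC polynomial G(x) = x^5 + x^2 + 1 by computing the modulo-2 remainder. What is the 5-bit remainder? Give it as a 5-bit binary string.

Modulo-2 division of 1000011111010011 by 100101:
  pos 0: 100001 XOR 100101 = 000100
  pos 3: 100111 XOR 100101 = 000010
  pos 7: 101010 XOR 100101 = 001111
  pos 9: 111101 XOR 100101 = 011000
  pos 10: 110001 XOR 100101 = 010100
Remainder = 10100 (nonzero — an error is detected).

10100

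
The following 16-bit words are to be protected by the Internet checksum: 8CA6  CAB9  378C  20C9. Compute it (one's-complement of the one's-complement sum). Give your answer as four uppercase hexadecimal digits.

504A

One's-complement addition (fold any carry out of bit 15 back into bit 0):
  0x8CA6 + 0xCAB9 = 0x1575F → wrap carry → 0x5760
  0x5760 + 0x378C = 0x08EEC
  0x8EEC + 0x20C9 = 0x0AFB5
One's-complement sum = 0xAFB5.
Checksum = ~0xAFB5 & 0xFFFF = 0x504A.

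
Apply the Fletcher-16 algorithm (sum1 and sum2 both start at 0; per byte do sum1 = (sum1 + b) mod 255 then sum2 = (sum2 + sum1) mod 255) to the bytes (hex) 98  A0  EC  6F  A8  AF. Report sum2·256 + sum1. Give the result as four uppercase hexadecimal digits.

Running sums (mod 255):
  after byte 0 (98): sum1=152, sum2=152
  after byte 1 (A0): sum1=57, sum2=209
  after byte 2 (EC): sum1=38, sum2=247
  after byte 3 (6F): sum1=149, sum2=141
  after byte 4 (A8): sum1=62, sum2=203
  after byte 5 (AF): sum1=237, sum2=185
Checksum = sum2·256 + sum1 = 185·256 + 237 = 47597 = 0xB9ED.

B9ED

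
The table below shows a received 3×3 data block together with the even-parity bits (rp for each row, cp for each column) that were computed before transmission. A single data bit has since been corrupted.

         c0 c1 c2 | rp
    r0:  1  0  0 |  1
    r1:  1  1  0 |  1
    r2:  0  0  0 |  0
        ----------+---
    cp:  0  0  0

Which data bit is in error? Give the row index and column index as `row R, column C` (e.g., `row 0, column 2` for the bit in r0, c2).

row 1, column 1

Recompute each row's even parity and compare to rp:
  r0: data parity 1, sent rp 1 → ok
  r1: data parity 0, sent rp 1 → mismatch
  r2: data parity 0, sent rp 0 → ok
Recompute each column's even parity and compare to cp:
  c0: data parity 0, sent cp 0 → ok
  c1: data parity 1, sent cp 0 → mismatch
  c2: data parity 0, sent cp 0 → ok
Exactly one row (r1) and one column (c1) fail → the flipped bit is at their intersection.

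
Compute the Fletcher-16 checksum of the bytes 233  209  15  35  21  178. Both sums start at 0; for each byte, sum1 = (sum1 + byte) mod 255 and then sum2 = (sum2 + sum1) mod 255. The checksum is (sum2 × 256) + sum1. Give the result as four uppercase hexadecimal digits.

Running sums (mod 255):
  after byte 0 (233): sum1=233, sum2=233
  after byte 1 (209): sum1=187, sum2=165
  after byte 2 (15): sum1=202, sum2=112
  after byte 3 (35): sum1=237, sum2=94
  after byte 4 (21): sum1=3, sum2=97
  after byte 5 (178): sum1=181, sum2=23
Checksum = sum2·256 + sum1 = 23·256 + 181 = 6069 = 0x17B5.

17B5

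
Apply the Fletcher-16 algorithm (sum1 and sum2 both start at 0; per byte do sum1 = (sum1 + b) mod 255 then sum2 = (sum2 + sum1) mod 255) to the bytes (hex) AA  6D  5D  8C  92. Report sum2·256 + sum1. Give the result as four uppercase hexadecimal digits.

Running sums (mod 255):
  after byte 0 (AA): sum1=170, sum2=170
  after byte 1 (6D): sum1=24, sum2=194
  after byte 2 (5D): sum1=117, sum2=56
  after byte 3 (8C): sum1=2, sum2=58
  after byte 4 (92): sum1=148, sum2=206
Checksum = sum2·256 + sum1 = 206·256 + 148 = 52884 = 0xCE94.

CE94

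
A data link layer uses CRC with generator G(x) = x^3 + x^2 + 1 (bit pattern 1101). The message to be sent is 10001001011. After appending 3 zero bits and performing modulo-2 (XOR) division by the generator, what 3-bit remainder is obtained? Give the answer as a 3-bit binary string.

110

Append 3 zeros: 10001001011000. Divide by 1101 (XOR where the leading bit is 1):
  pos 0: 1000 XOR 1101 = 0101
  pos 1: 1011 XOR 1101 = 0110
  pos 2: 1100 XOR 1101 = 0001
  pos 5: 1010 XOR 1101 = 0111
  pos 6: 1111 XOR 1101 = 0010
  pos 8: 1010 XOR 1101 = 0111
  pos 9: 1110 XOR 1101 = 0011
Remainder (last 3 bits) = 110. This is the CRC / FCS.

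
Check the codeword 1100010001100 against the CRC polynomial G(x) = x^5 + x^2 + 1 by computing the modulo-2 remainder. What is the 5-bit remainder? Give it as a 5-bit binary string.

Modulo-2 division of 1100010001100 by 100101:
  pos 0: 110001 XOR 100101 = 010100
  pos 1: 101000 XOR 100101 = 001101
  pos 3: 110100 XOR 100101 = 010001
  pos 4: 100011 XOR 100101 = 000110
  pos 7: 110100 XOR 100101 = 010001
Remainder = 10001 (nonzero — an error is detected).

10001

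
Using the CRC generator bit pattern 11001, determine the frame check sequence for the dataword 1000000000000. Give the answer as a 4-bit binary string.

Append 4 zeros: 10000000000000000. Divide by 11001 (XOR where the leading bit is 1):
  pos 0: 10000 XOR 11001 = 01001
  pos 1: 10010 XOR 11001 = 01011
  pos 2: 10110 XOR 11001 = 01111
  pos 3: 11110 XOR 11001 = 00111
  pos 5: 11100 XOR 11001 = 00101
  pos 7: 10100 XOR 11001 = 01101
  pos 8: 11010 XOR 11001 = 00011
  pos 11: 11000 XOR 11001 = 00001
Remainder (last 4 bits) = 0010. This is the CRC / FCS.

0010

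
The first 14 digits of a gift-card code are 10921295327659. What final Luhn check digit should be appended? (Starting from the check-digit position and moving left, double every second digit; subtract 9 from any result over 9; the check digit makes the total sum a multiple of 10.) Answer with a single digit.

Partial digits right→left: 9 5 6 7 2 3 5 9 2 1 2 9 0 1
Double every second digit counting from the check-digit position (so the 1st, 3rd, 5th, ... of the partial from the right).
  doubled (with −9 where >9): 9 3 4 1 4 4 0 → sum 25
  kept as-is: 5 7 3 9 1 9 1 → sum 35
Total = 25 + 35 = 60.
Check digit = (10 − (60 mod 10)) mod 10 = 0.

0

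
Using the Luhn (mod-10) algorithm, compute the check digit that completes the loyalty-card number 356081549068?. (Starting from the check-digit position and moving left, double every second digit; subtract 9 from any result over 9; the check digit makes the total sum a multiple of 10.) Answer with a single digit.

Partial digits right→left: 8 6 0 9 4 5 1 8 0 6 5 3
Double every second digit counting from the check-digit position (so the 1st, 3rd, 5th, ... of the partial from the right).
  doubled (with −9 where >9): 7 0 8 2 0 1 → sum 18
  kept as-is: 6 9 5 8 6 3 → sum 37
Total = 18 + 37 = 55.
Check digit = (10 − (55 mod 10)) mod 10 = 5.

5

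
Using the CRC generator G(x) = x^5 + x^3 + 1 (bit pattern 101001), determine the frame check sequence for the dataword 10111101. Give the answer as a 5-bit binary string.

Append 5 zeros: 1011110100000. Divide by 101001 (XOR where the leading bit is 1):
  pos 0: 101111 XOR 101001 = 000110
  pos 3: 110010 XOR 101001 = 011011
  pos 4: 110110 XOR 101001 = 011111
  pos 5: 111110 XOR 101001 = 010111
  pos 6: 101110 XOR 101001 = 000111
Remainder (last 5 bits) = 01110. This is the CRC / FCS.

01110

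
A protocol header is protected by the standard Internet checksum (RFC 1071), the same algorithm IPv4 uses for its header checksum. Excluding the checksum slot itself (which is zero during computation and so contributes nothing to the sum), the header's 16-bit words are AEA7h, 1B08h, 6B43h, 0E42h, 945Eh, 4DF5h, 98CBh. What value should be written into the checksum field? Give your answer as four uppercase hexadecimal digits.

One's-complement addition (fold any carry out of bit 15 back into bit 0):
  0xAEA7 + 0x1B08 = 0x0C9AF
  0xC9AF + 0x6B43 = 0x134F2 → wrap carry → 0x34F3
  0x34F3 + 0x0E42 = 0x04335
  0x4335 + 0x945E = 0x0D793
  0xD793 + 0x4DF5 = 0x12588 → wrap carry → 0x2589
  0x2589 + 0x98CB = 0x0BE54
One's-complement sum = 0xBE54.
Checksum = ~0xBE54 & 0xFFFF = 0x41AB.

41AB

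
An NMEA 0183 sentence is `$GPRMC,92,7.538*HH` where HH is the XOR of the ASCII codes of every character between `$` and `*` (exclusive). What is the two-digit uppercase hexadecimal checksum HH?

67

XOR the ASCII codes of the payload characters:
  'G' = 0x47 → acc = 0x47
  'P' = 0x50 → acc = 0x17
  'R' = 0x52 → acc = 0x45
  'M' = 0x4D → acc = 0x08
  'C' = 0x43 → acc = 0x4B
  ',' = 0x2C → acc = 0x67
  '9' = 0x39 → acc = 0x5E
  '2' = 0x32 → acc = 0x6C
  ',' = 0x2C → acc = 0x40
  '7' = 0x37 → acc = 0x77
  '.' = 0x2E → acc = 0x59
  '5' = 0x35 → acc = 0x6C
  '3' = 0x33 → acc = 0x5F
  '8' = 0x38 → acc = 0x67
Checksum = 0x67.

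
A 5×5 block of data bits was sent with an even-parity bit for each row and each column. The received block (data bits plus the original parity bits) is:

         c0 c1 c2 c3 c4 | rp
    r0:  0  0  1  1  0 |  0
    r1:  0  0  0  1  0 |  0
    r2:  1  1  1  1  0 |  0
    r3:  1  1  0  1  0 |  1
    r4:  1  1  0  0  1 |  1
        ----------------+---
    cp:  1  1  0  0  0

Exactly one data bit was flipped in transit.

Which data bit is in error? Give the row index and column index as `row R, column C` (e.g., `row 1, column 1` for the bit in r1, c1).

Recompute each row's even parity and compare to rp:
  r0: data parity 0, sent rp 0 → ok
  r1: data parity 1, sent rp 0 → mismatch
  r2: data parity 0, sent rp 0 → ok
  r3: data parity 1, sent rp 1 → ok
  r4: data parity 1, sent rp 1 → ok
Recompute each column's even parity and compare to cp:
  c0: data parity 1, sent cp 1 → ok
  c1: data parity 1, sent cp 1 → ok
  c2: data parity 0, sent cp 0 → ok
  c3: data parity 0, sent cp 0 → ok
  c4: data parity 1, sent cp 0 → mismatch
Exactly one row (r1) and one column (c4) fail → the flipped bit is at their intersection.

row 1, column 4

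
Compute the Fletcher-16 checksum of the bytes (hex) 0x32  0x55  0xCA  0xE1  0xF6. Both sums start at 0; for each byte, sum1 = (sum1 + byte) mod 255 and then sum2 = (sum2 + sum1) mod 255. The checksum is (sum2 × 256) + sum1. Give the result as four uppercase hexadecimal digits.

6B2B

Running sums (mod 255):
  after byte 0 (0x32): sum1=50, sum2=50
  after byte 1 (0x55): sum1=135, sum2=185
  after byte 2 (0xCA): sum1=82, sum2=12
  after byte 3 (0xE1): sum1=52, sum2=64
  after byte 4 (0xF6): sum1=43, sum2=107
Checksum = sum2·256 + sum1 = 107·256 + 43 = 27435 = 0x6B2B.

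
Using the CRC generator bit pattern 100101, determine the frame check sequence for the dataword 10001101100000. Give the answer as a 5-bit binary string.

Append 5 zeros: 1000110110000000000. Divide by 100101 (XOR where the leading bit is 1):
  pos 0: 100011 XOR 100101 = 000110
  pos 3: 110011 XOR 100101 = 010110
  pos 4: 101100 XOR 100101 = 001001
  pos 6: 100100 XOR 100101 = 000001
  pos 11: 100000 XOR 100101 = 000101
Remainder (last 5 bits) = 10100. This is the CRC / FCS.

10100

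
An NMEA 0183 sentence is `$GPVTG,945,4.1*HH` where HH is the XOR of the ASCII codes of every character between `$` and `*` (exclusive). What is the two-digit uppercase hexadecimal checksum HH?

41

XOR the ASCII codes of the payload characters:
  'G' = 0x47 → acc = 0x47
  'P' = 0x50 → acc = 0x17
  'V' = 0x56 → acc = 0x41
  'T' = 0x54 → acc = 0x15
  'G' = 0x47 → acc = 0x52
  ',' = 0x2C → acc = 0x7E
  '9' = 0x39 → acc = 0x47
  '4' = 0x34 → acc = 0x73
  '5' = 0x35 → acc = 0x46
  ',' = 0x2C → acc = 0x6A
  '4' = 0x34 → acc = 0x5E
  '.' = 0x2E → acc = 0x70
  '1' = 0x31 → acc = 0x41
Checksum = 0x41.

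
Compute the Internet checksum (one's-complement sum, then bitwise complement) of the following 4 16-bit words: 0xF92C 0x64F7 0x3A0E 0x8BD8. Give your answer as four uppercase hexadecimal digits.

DBF4

One's-complement addition (fold any carry out of bit 15 back into bit 0):
  0xF92C + 0x64F7 = 0x15E23 → wrap carry → 0x5E24
  0x5E24 + 0x3A0E = 0x09832
  0x9832 + 0x8BD8 = 0x1240A → wrap carry → 0x240B
One's-complement sum = 0x240B.
Checksum = ~0x240B & 0xFFFF = 0xDBF4.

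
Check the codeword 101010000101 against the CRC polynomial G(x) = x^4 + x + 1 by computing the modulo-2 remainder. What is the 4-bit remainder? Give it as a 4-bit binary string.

Modulo-2 division of 101010000101 by 10011:
  pos 0: 10101 XOR 10011 = 00110
  pos 2: 11000 XOR 10011 = 01011
  pos 3: 10110 XOR 10011 = 00101
  pos 5: 10101 XOR 10011 = 00110
  pos 7: 11001 XOR 10011 = 01010
Remainder = 1010 (nonzero — an error is detected).

1010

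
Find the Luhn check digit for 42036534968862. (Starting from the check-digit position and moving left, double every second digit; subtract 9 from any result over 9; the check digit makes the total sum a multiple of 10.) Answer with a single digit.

1

Partial digits right→left: 2 6 8 8 6 9 4 3 5 6 3 0 2 4
Double every second digit counting from the check-digit position (so the 1st, 3rd, 5th, ... of the partial from the right).
  doubled (with −9 where >9): 4 7 3 8 1 6 4 → sum 33
  kept as-is: 6 8 9 3 6 0 4 → sum 36
Total = 33 + 36 = 69.
Check digit = (10 − (69 mod 10)) mod 10 = 1.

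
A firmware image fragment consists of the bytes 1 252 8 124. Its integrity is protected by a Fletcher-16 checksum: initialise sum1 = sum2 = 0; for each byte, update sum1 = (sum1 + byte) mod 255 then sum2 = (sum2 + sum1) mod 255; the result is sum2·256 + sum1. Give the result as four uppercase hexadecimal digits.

Running sums (mod 255):
  after byte 0 (1): sum1=1, sum2=1
  after byte 1 (252): sum1=253, sum2=254
  after byte 2 (8): sum1=6, sum2=5
  after byte 3 (124): sum1=130, sum2=135
Checksum = sum2·256 + sum1 = 135·256 + 130 = 34690 = 0x8782.

8782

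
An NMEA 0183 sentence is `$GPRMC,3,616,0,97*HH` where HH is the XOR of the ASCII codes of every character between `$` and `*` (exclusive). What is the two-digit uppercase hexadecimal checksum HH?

XOR the ASCII codes of the payload characters:
  'G' = 0x47 → acc = 0x47
  'P' = 0x50 → acc = 0x17
  'R' = 0x52 → acc = 0x45
  'M' = 0x4D → acc = 0x08
  'C' = 0x43 → acc = 0x4B
  ',' = 0x2C → acc = 0x67
  '3' = 0x33 → acc = 0x54
  ',' = 0x2C → acc = 0x78
  '6' = 0x36 → acc = 0x4E
  '1' = 0x31 → acc = 0x7F
  '6' = 0x36 → acc = 0x49
  ',' = 0x2C → acc = 0x65
  '0' = 0x30 → acc = 0x55
  ',' = 0x2C → acc = 0x79
  '9' = 0x39 → acc = 0x40
  '7' = 0x37 → acc = 0x77
Checksum = 0x77.

77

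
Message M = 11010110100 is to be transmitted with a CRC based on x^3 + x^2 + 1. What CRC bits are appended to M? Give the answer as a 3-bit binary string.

000

Append 3 zeros: 11010110100000. Divide by 1101 (XOR where the leading bit is 1):
  pos 0: 1101 XOR 1101 = 0000
  pos 5: 1101 XOR 1101 = 0000
Remainder (last 3 bits) = 000. This is the CRC / FCS.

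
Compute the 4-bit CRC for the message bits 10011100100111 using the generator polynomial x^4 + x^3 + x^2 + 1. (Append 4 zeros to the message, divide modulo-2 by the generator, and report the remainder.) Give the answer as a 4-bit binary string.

Append 4 zeros: 100111001001110000. Divide by 11101 (XOR where the leading bit is 1):
  pos 0: 10011 XOR 11101 = 01110
  pos 1: 11101 XOR 11101 = 00000
  pos 8: 10011 XOR 11101 = 01110
  pos 9: 11101 XOR 11101 = 00000
Remainder (last 4 bits) = 0000. This is the CRC / FCS.

0000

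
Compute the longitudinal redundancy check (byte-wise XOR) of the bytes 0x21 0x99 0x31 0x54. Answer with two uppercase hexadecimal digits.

XOR the bytes together:
  start with 0x21
  0x21 ⊕ 0x99 = 0xB8
  0xB8 ⊕ 0x31 = 0x89
  0x89 ⊕ 0x54 = 0xDD

DD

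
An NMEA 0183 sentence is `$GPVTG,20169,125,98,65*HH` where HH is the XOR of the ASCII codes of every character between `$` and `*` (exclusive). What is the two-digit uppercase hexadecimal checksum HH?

5A

XOR the ASCII codes of the payload characters:
  'G' = 0x47 → acc = 0x47
  'P' = 0x50 → acc = 0x17
  'V' = 0x56 → acc = 0x41
  'T' = 0x54 → acc = 0x15
  'G' = 0x47 → acc = 0x52
  ',' = 0x2C → acc = 0x7E
  '2' = 0x32 → acc = 0x4C
  '0' = 0x30 → acc = 0x7C
  '1' = 0x31 → acc = 0x4D
  '6' = 0x36 → acc = 0x7B
  '9' = 0x39 → acc = 0x42
  ',' = 0x2C → acc = 0x6E
  '1' = 0x31 → acc = 0x5F
  '2' = 0x32 → acc = 0x6D
  '5' = 0x35 → acc = 0x58
  ',' = 0x2C → acc = 0x74
  '9' = 0x39 → acc = 0x4D
  '8' = 0x38 → acc = 0x75
  ',' = 0x2C → acc = 0x59
  '6' = 0x36 → acc = 0x6F
  '5' = 0x35 → acc = 0x5A
Checksum = 0x5A.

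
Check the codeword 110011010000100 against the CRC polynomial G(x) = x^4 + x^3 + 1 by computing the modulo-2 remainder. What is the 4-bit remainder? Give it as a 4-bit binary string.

Modulo-2 division of 110011010000100 by 11001:
  pos 0: 11001 XOR 11001 = 00000
  pos 5: 10100 XOR 11001 = 01101
  pos 6: 11010 XOR 11001 = 00011
  pos 9: 11010 XOR 11001 = 00011
Remainder = 0110 (nonzero — an error is detected).

0110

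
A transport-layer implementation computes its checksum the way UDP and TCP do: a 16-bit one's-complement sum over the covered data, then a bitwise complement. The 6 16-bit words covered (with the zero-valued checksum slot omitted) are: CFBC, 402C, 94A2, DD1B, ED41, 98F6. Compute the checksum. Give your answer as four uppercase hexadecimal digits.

One's-complement addition (fold any carry out of bit 15 back into bit 0):
  0xCFBC + 0x402C = 0x10FE8 → wrap carry → 0x0FE9
  0x0FE9 + 0x94A2 = 0x0A48B
  0xA48B + 0xDD1B = 0x181A6 → wrap carry → 0x81A7
  0x81A7 + 0xED41 = 0x16EE8 → wrap carry → 0x6EE9
  0x6EE9 + 0x98F6 = 0x107DF → wrap carry → 0x07E0
One's-complement sum = 0x07E0.
Checksum = ~0x07E0 & 0xFFFF = 0xF81F.

F81F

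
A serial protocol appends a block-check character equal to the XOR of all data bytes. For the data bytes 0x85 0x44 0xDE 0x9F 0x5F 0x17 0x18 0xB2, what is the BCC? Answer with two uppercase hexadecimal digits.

XOR the bytes together:
  start with 0x85
  0x85 ⊕ 0x44 = 0xC1
  0xC1 ⊕ 0xDE = 0x1F
  0x1F ⊕ 0x9F = 0x80
  0x80 ⊕ 0x5F = 0xDF
  0xDF ⊕ 0x17 = 0xC8
  0xC8 ⊕ 0x18 = 0xD0
  0xD0 ⊕ 0xB2 = 0x62

62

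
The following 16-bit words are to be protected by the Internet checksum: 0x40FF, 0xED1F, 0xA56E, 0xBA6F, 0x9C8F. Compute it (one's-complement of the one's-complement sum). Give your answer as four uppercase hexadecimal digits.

D572

One's-complement addition (fold any carry out of bit 15 back into bit 0):
  0x40FF + 0xED1F = 0x12E1E → wrap carry → 0x2E1F
  0x2E1F + 0xA56E = 0x0D38D
  0xD38D + 0xBA6F = 0x18DFC → wrap carry → 0x8DFD
  0x8DFD + 0x9C8F = 0x12A8C → wrap carry → 0x2A8D
One's-complement sum = 0x2A8D.
Checksum = ~0x2A8D & 0xFFFF = 0xD572.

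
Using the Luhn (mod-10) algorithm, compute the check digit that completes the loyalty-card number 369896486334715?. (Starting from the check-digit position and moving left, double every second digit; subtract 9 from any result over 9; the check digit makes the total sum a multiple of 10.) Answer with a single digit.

Partial digits right→left: 5 1 7 4 3 3 6 8 4 6 9 8 9 6 3
Double every second digit counting from the check-digit position (so the 1st, 3rd, 5th, ... of the partial from the right).
  doubled (with −9 where >9): 1 5 6 3 8 9 9 6 → sum 47
  kept as-is: 1 4 3 8 6 8 6 → sum 36
Total = 47 + 36 = 83.
Check digit = (10 − (83 mod 10)) mod 10 = 7.

7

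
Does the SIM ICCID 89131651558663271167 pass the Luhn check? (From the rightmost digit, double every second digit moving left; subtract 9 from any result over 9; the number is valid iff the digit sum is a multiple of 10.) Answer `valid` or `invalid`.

valid

From the right, keep odd positions and double even positions (subtract 9 from any doubled value over 9):
  doubled (positions 2,4,...): 3 2 4 3 7 1 1 2 2 7 → sum 32
  kept (positions 1,3,...): 7 1 7 3 6 5 1 6 3 9 → sum 48
Total = 80.
80 mod 10 = 0, so the number is valid.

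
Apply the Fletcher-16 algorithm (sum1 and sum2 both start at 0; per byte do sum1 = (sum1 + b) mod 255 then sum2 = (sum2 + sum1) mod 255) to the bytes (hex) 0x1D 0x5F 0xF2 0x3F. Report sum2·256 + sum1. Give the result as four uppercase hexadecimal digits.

Running sums (mod 255):
  after byte 0 (0x1D): sum1=29, sum2=29
  after byte 1 (0x5F): sum1=124, sum2=153
  after byte 2 (0xF2): sum1=111, sum2=9
  after byte 3 (0x3F): sum1=174, sum2=183
Checksum = sum2·256 + sum1 = 183·256 + 174 = 47022 = 0xB7AE.

B7AE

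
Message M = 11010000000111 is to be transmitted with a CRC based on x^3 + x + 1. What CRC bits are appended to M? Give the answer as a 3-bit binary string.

001

Append 3 zeros: 11010000000111000. Divide by 1011 (XOR where the leading bit is 1):
  pos 0: 1101 XOR 1011 = 0110
  pos 1: 1100 XOR 1011 = 0111
  pos 2: 1110 XOR 1011 = 0101
  pos 3: 1010 XOR 1011 = 0001
  pos 6: 1000 XOR 1011 = 0011
  pos 8: 1101 XOR 1011 = 0110
  pos 9: 1101 XOR 1011 = 0110
  pos 10: 1101 XOR 1011 = 0110
  pos 11: 1100 XOR 1011 = 0111
  pos 12: 1110 XOR 1011 = 0101
  pos 13: 1010 XOR 1011 = 0001
Remainder (last 3 bits) = 001. This is the CRC / FCS.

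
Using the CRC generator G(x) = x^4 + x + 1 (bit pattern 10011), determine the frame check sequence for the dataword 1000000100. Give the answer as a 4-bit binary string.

Append 4 zeros: 10000001000000. Divide by 10011 (XOR where the leading bit is 1):
  pos 0: 10000 XOR 10011 = 00011
  pos 3: 11001 XOR 10011 = 01010
  pos 4: 10100 XOR 10011 = 00111
  pos 6: 11100 XOR 10011 = 01111
  pos 7: 11110 XOR 10011 = 01101
  pos 8: 11010 XOR 10011 = 01001
  pos 9: 10010 XOR 10011 = 00001
Remainder (last 4 bits) = 0001. This is the CRC / FCS.

0001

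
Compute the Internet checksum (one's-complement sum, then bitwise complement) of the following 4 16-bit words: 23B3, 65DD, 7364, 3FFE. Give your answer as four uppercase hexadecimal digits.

One's-complement addition (fold any carry out of bit 15 back into bit 0):
  0x23B3 + 0x65DD = 0x08990
  0x8990 + 0x7364 = 0x0FCF4
  0xFCF4 + 0x3FFE = 0x13CF2 → wrap carry → 0x3CF3
One's-complement sum = 0x3CF3.
Checksum = ~0x3CF3 & 0xFFFF = 0xC30C.

C30C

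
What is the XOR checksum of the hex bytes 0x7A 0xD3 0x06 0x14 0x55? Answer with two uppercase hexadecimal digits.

XOR the bytes together:
  start with 0x7A
  0x7A ⊕ 0xD3 = 0xA9
  0xA9 ⊕ 0x06 = 0xAF
  0xAF ⊕ 0x14 = 0xBB
  0xBB ⊕ 0x55 = 0xEE

EE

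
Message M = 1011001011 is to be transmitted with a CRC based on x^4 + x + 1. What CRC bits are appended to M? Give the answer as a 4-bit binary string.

Append 4 zeros: 10110010110000. Divide by 10011 (XOR where the leading bit is 1):
  pos 0: 10110 XOR 10011 = 00101
  pos 2: 10101 XOR 10011 = 00110
  pos 4: 11001 XOR 10011 = 01010
  pos 5: 10101 XOR 10011 = 00110
  pos 7: 11000 XOR 10011 = 01011
  pos 8: 10110 XOR 10011 = 00101
Remainder (last 4 bits) = 1010. This is the CRC / FCS.

1010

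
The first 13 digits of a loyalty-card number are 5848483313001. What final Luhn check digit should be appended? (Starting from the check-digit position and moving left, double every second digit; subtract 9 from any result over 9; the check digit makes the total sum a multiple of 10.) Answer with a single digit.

3

Partial digits right→left: 1 0 0 3 1 3 3 8 4 8 4 8 5
Double every second digit counting from the check-digit position (so the 1st, 3rd, 5th, ... of the partial from the right).
  doubled (with −9 where >9): 2 0 2 6 8 8 1 → sum 27
  kept as-is: 0 3 3 8 8 8 → sum 30
Total = 27 + 30 = 57.
Check digit = (10 − (57 mod 10)) mod 10 = 3.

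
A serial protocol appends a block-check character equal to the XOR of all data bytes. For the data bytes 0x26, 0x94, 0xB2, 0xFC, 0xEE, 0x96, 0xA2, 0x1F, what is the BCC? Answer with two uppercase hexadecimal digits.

XOR the bytes together:
  start with 0x26
  0x26 ⊕ 0x94 = 0xB2
  0xB2 ⊕ 0xB2 = 0x00
  0x00 ⊕ 0xFC = 0xFC
  0xFC ⊕ 0xEE = 0x12
  0x12 ⊕ 0x96 = 0x84
  0x84 ⊕ 0xA2 = 0x26
  0x26 ⊕ 0x1F = 0x39

39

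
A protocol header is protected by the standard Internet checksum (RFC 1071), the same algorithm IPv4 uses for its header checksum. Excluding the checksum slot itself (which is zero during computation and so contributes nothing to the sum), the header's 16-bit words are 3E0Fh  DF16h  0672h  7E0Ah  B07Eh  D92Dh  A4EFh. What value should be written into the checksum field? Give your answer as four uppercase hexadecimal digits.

One's-complement addition (fold any carry out of bit 15 back into bit 0):
  0x3E0F + 0xDF16 = 0x11D25 → wrap carry → 0x1D26
  0x1D26 + 0x0672 = 0x02398
  0x2398 + 0x7E0A = 0x0A1A2
  0xA1A2 + 0xB07E = 0x15220 → wrap carry → 0x5221
  0x5221 + 0xD92D = 0x12B4E → wrap carry → 0x2B4F
  0x2B4F + 0xA4EF = 0x0D03E
One's-complement sum = 0xD03E.
Checksum = ~0xD03E & 0xFFFF = 0x2FC1.

2FC1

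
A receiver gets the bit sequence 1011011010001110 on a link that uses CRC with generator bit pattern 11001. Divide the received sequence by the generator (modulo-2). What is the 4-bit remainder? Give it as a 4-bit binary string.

0010

Modulo-2 division of 1011011010001110 by 11001:
  pos 0: 10110 XOR 11001 = 01111
  pos 1: 11111 XOR 11001 = 00110
  pos 3: 11010 XOR 11001 = 00011
  pos 6: 11100 XOR 11001 = 00101
  pos 8: 10101 XOR 11001 = 01100
  pos 9: 11001 XOR 11001 = 00000
Remainder = 0010 (nonzero — an error is detected).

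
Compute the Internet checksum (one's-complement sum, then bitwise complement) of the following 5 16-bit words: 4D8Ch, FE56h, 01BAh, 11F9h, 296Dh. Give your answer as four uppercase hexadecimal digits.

76FC

One's-complement addition (fold any carry out of bit 15 back into bit 0):
  0x4D8C + 0xFE56 = 0x14BE2 → wrap carry → 0x4BE3
  0x4BE3 + 0x01BA = 0x04D9D
  0x4D9D + 0x11F9 = 0x05F96
  0x5F96 + 0x296D = 0x08903
One's-complement sum = 0x8903.
Checksum = ~0x8903 & 0xFFFF = 0x76FC.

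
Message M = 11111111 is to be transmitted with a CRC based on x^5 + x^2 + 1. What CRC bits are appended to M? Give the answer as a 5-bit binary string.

10100

Append 5 zeros: 1111111100000. Divide by 100101 (XOR where the leading bit is 1):
  pos 0: 111111 XOR 100101 = 011010
  pos 1: 110101 XOR 100101 = 010000
  pos 2: 100001 XOR 100101 = 000100
  pos 5: 100000 XOR 100101 = 000101
Remainder (last 5 bits) = 10100. This is the CRC / FCS.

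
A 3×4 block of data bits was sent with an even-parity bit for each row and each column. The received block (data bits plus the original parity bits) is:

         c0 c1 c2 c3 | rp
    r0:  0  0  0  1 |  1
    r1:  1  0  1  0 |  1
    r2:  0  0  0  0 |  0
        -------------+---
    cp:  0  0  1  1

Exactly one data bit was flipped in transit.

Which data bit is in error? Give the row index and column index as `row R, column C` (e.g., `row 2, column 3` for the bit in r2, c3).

row 1, column 0

Recompute each row's even parity and compare to rp:
  r0: data parity 1, sent rp 1 → ok
  r1: data parity 0, sent rp 1 → mismatch
  r2: data parity 0, sent rp 0 → ok
Recompute each column's even parity and compare to cp:
  c0: data parity 1, sent cp 0 → mismatch
  c1: data parity 0, sent cp 0 → ok
  c2: data parity 1, sent cp 1 → ok
  c3: data parity 1, sent cp 1 → ok
Exactly one row (r1) and one column (c0) fail → the flipped bit is at their intersection.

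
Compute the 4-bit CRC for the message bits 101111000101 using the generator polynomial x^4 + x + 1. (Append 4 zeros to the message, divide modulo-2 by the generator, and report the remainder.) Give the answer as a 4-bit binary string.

Append 4 zeros: 1011110001010000. Divide by 10011 (XOR where the leading bit is 1):
  pos 0: 10111 XOR 10011 = 00100
  pos 2: 10010 XOR 10011 = 00001
  pos 6: 10010 XOR 10011 = 00001
  pos 10: 11000 XOR 10011 = 01011
  pos 11: 10110 XOR 10011 = 00101
Remainder (last 4 bits) = 0101. This is the CRC / FCS.

0101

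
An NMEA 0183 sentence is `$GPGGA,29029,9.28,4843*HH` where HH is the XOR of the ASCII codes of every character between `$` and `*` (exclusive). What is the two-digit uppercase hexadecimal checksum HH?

XOR the ASCII codes of the payload characters:
  'G' = 0x47 → acc = 0x47
  'P' = 0x50 → acc = 0x17
  'G' = 0x47 → acc = 0x50
  'G' = 0x47 → acc = 0x17
  'A' = 0x41 → acc = 0x56
  ',' = 0x2C → acc = 0x7A
  '2' = 0x32 → acc = 0x48
  '9' = 0x39 → acc = 0x71
  '0' = 0x30 → acc = 0x41
  '2' = 0x32 → acc = 0x73
  '9' = 0x39 → acc = 0x4A
  ',' = 0x2C → acc = 0x66
  '9' = 0x39 → acc = 0x5F
  '.' = 0x2E → acc = 0x71
  '2' = 0x32 → acc = 0x43
  '8' = 0x38 → acc = 0x7B
  ',' = 0x2C → acc = 0x57
  '4' = 0x34 → acc = 0x63
  '8' = 0x38 → acc = 0x5B
  '4' = 0x34 → acc = 0x6F
  '3' = 0x33 → acc = 0x5C
Checksum = 0x5C.

5C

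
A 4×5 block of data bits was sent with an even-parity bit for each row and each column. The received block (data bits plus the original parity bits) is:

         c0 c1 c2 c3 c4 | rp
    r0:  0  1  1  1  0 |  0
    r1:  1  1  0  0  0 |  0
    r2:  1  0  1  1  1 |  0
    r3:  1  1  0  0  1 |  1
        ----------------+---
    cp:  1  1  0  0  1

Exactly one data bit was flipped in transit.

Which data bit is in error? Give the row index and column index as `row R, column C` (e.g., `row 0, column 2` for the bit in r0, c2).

Recompute each row's even parity and compare to rp:
  r0: data parity 1, sent rp 0 → mismatch
  r1: data parity 0, sent rp 0 → ok
  r2: data parity 0, sent rp 0 → ok
  r3: data parity 1, sent rp 1 → ok
Recompute each column's even parity and compare to cp:
  c0: data parity 1, sent cp 1 → ok
  c1: data parity 1, sent cp 1 → ok
  c2: data parity 0, sent cp 0 → ok
  c3: data parity 0, sent cp 0 → ok
  c4: data parity 0, sent cp 1 → mismatch
Exactly one row (r0) and one column (c4) fail → the flipped bit is at their intersection.

row 0, column 4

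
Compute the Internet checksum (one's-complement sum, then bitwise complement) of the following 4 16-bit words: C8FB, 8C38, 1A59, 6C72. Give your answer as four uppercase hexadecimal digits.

One's-complement addition (fold any carry out of bit 15 back into bit 0):
  0xC8FB + 0x8C38 = 0x15533 → wrap carry → 0x5534
  0x5534 + 0x1A59 = 0x06F8D
  0x6F8D + 0x6C72 = 0x0DBFF
One's-complement sum = 0xDBFF.
Checksum = ~0xDBFF & 0xFFFF = 0x2400.

2400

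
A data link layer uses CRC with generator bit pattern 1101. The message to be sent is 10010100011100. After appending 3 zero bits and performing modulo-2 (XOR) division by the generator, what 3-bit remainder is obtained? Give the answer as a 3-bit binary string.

Append 3 zeros: 10010100011100000. Divide by 1101 (XOR where the leading bit is 1):
  pos 0: 1001 XOR 1101 = 0100
  pos 1: 1000 XOR 1101 = 0101
  pos 2: 1011 XOR 1101 = 0110
  pos 3: 1100 XOR 1101 = 0001
  pos 6: 1001 XOR 1101 = 0100
  pos 7: 1001 XOR 1101 = 0100
  pos 8: 1001 XOR 1101 = 0100
  pos 9: 1000 XOR 1101 = 0101
  pos 10: 1010 XOR 1101 = 0111
  pos 11: 1110 XOR 1101 = 0011
  pos 13: 1100 XOR 1101 = 0001
Remainder (last 3 bits) = 001. This is the CRC / FCS.

001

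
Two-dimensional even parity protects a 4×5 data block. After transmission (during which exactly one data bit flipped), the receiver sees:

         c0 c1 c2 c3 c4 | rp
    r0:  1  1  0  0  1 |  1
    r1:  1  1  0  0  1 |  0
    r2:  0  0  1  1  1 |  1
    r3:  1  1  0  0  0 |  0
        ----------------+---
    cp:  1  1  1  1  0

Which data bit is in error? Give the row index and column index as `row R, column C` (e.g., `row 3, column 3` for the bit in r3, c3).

row 1, column 4

Recompute each row's even parity and compare to rp:
  r0: data parity 1, sent rp 1 → ok
  r1: data parity 1, sent rp 0 → mismatch
  r2: data parity 1, sent rp 1 → ok
  r3: data parity 0, sent rp 0 → ok
Recompute each column's even parity and compare to cp:
  c0: data parity 1, sent cp 1 → ok
  c1: data parity 1, sent cp 1 → ok
  c2: data parity 1, sent cp 1 → ok
  c3: data parity 1, sent cp 1 → ok
  c4: data parity 1, sent cp 0 → mismatch
Exactly one row (r1) and one column (c4) fail → the flipped bit is at their intersection.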